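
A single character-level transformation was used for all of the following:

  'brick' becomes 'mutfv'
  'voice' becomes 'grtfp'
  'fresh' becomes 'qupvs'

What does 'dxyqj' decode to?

sunny

Shifts by position in brick: pos 0: b→m (+11), pos 1: r→u (+3), pos 2: i→t (+11), pos 3: c→f (+3) — repeating every 2. A repeating key of period 2 is used — shifts +11, +3 over and over.
Decoding dxyqj: d−11=s, x−3=u, y−11=n, q−3=n, j−11=y.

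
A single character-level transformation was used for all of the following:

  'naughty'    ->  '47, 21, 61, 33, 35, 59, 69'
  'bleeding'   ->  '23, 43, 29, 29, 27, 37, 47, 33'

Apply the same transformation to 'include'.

37, 47, 25, 43, 61, 27, 29

With a=1..z=26, the number is 2·pos + 19.
For include: i=9→37, n=14→47, c=3→25, l=12→43, u=21→61, d=4→27, e=5→29.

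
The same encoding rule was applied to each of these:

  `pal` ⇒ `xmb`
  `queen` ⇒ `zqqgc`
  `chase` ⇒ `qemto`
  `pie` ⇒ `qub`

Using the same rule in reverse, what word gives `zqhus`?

The output letters match the input read backwards, each shifted +12: pal reversed is lap. The word is reversed, then every letter is shifted forward by 12.
Reversing it on zqhus: shift back: z−12=n, q−12=e, h−12=v, u−12=i, s−12=g → nevig; then reverse → given.

given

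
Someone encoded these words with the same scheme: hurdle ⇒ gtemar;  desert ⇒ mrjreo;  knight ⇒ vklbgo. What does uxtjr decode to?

Each letter's alphabet position (a=0..z=25) is mapped through 5·x+23 mod 26 — an affine cipher.
Decoding uxtjr: u(20)→21·(20−23)≡15=p; x(23)→21·(23−23)≡0=a; t(19)→21·(19−23)≡20=u; j(9)→21·(9−23)≡18=s; r(17)→21·(17−23)≡4=e (all mod 26).

pause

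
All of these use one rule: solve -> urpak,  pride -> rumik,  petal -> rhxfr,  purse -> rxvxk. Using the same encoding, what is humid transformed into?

In solve: s→u is +2, o→r is +3, l→p is +4, v→a is +5 — the shift increases by 1 each position. The shift increases by 1 at each position, starting from +2: 2, 3, 4, ….
For humid: h+2=j, u+3=x, m+4=q, i+5=n, d+6=j.

jxqnj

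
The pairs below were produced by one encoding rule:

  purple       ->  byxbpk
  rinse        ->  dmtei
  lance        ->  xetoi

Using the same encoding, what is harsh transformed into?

Shifts by position in purple: pos 0: p→b (+12), pos 1: u→y (+4), pos 2: r→x (+6), pos 3: p→b (+12), pos 4: l→p (+4), pos 5: e→k (+6) — repeating every 3. A repeating key of period 3 is used — shifts +12, +4, +6 over and over.
For harsh: h+12=t, a+4=e, r+6=x, s+12=e, h+4=l.

texel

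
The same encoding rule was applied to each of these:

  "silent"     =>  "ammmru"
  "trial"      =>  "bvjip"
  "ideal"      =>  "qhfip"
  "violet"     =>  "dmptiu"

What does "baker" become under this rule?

Shifts by position in silent: pos 0: s→a (+8), pos 1: i→m (+4), pos 2: l→m (+1), pos 3: e→m (+8), pos 4: n→r (+4), pos 5: t→u (+1) — repeating every 3. A repeating key of period 3 is used — shifts +8, +4, +1 over and over.
On baker: b+8=j, a+4=e, k+1=l, e+8=m, r+4=v.

jelmv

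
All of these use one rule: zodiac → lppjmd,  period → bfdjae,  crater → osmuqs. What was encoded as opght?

cough

Shifts by position in zodiac: pos 0: z→l (+12), pos 1: o→p (+1), pos 2: d→p (+12), pos 3: i→j (+1) — repeating every 2. The shifts repeat in a cycle of length 2: positions 0,1,… shift by +12, +1, then the pattern repeats.
Reversing it on opght: o−12=c, p−1=o, g−12=u, h−1=g, t−12=h.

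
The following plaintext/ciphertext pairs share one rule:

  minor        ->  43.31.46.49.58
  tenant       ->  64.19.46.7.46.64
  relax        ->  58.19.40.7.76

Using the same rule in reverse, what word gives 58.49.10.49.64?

robot

m(#13)→43 and i(#9)→31: differences scale by 3, so n = 3·pos + 4. With a=1..z=26, the number is 3·pos + 4.
Undoing it on 58.49.10.49.64: 58→(58−4)÷3=18=r, 49→(49−4)÷3=15=o, 10→(10−4)÷3=2=b, 49→(49−4)÷3=15=o, 64→(64−4)÷3=20=t.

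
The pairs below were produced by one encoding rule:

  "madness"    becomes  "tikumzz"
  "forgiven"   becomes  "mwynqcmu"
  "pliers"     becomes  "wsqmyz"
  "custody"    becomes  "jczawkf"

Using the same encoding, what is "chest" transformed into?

jomza

The shift depends on letter class: consonant m→t is +7, but vowel a→i is +8. Vowels shift forward by 8 and consonants shift forward by 7.
For chest: c(cons)+7=j, h(cons)+7=o, e(vowel)+8=m, s(cons)+7=z, t(cons)+7=a.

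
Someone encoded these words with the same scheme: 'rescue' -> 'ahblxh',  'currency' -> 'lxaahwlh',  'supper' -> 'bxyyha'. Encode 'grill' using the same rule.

The shift depends on letter class: consonant r→a is +9, but vowel e→h is +3. Two shifts are in play — +3 for a/e/i/o/u, +9 for every other letter.
Applying it to grill: g(cons)+9=p, r(cons)+9=a, i(vowel)+3=l, l(cons)+9=u, l(cons)+9=u.

paluu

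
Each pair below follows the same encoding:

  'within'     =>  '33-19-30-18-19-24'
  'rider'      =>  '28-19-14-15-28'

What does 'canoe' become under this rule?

13-11-24-25-15

w is letter #23 and maps to 33: an offset of 10. Each letter is replaced by its alphabet position (a=1..z=26) + 10.
For canoe: c=3→13, a=1→11, n=14→24, o=15→25, e=5→15.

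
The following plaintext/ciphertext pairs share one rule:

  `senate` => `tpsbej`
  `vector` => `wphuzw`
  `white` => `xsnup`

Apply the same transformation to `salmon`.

Shifts by position in senate: pos 0: s→t (+1), pos 1: e→p (+11), pos 2: n→s (+5), pos 3: a→b (+1), pos 4: t→e (+11), pos 5: e→j (+5) — repeating every 3. It's a Vigenère-style cipher with numeric key [1,11,5]: position i shifts by key[i mod 3].
For salmon: s+1=t, a+11=l, l+5=q, m+1=n, o+11=z, n+5=s.

tlqnzs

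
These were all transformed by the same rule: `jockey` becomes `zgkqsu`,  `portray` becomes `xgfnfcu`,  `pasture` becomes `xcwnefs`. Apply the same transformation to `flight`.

jhiarn

j(9)→z(25) and o(14)→g(6) fit y≡17x+2 (mod 26); the inverse of 17 mod 26 is 23. This is an affine cipher: with a=0,…,z=25, each position x becomes (17x+2) mod 26.
On flight: f(5)→17·5+2≡9=j; l(11)→17·11+2≡7=h; i(8)→17·8+2≡8=i; g(6)→17·6+2≡0=a; h(7)→17·7+2≡17=r; t(19)→17·19+2≡13=n (all mod 26).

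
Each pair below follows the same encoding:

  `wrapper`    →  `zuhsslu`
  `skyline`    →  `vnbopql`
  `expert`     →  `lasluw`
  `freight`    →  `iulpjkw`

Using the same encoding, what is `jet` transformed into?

mlw

The shift depends on letter class: consonant w→z is +3, but vowel a→h is +7. The rule splits by letter class: vowels +7, consonants +3.
On jet: j(cons)+3=m, e(vowel)+7=l, t(cons)+3=w.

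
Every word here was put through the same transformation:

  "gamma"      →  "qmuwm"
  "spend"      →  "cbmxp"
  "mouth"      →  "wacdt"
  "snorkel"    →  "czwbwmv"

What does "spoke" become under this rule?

cbwuq

Shifts by position in gamma: pos 0: g→q (+10), pos 1: a→m (+12), pos 2: m→u (+8), pos 3: m→w (+10), pos 4: a→m (+12) — repeating every 3. A repeating key of period 3 is used — shifts +10, +12, +8 over and over.
Applying it to spoke: s+10=c, p+12=b, o+8=w, k+10=u, e+12=q.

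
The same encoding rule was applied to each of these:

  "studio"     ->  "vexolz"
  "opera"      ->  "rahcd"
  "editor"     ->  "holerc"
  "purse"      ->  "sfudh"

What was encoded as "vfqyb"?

sunny

Shifts by position in studio: pos 0: s→v (+3), pos 1: t→e (+11), pos 2: u→x (+3), pos 3: d→o (+11) — repeating every 2. A repeating key of period 2 is used — shifts +3, +11 over and over.
Reversing it on vfqyb: v−3=s, f−11=u, q−3=n, y−11=n, b−3=y.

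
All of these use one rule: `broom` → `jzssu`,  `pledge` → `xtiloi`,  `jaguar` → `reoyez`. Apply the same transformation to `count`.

ksyvb

The shift depends on letter class: consonant b→j is +8, but vowel o→s is +4. Vowels shift forward by 4 and consonants shift forward by 8.
Applying it to count: c(cons)+8=k, o(vowel)+4=s, u(vowel)+4=y, n(cons)+8=v, t(cons)+8=b.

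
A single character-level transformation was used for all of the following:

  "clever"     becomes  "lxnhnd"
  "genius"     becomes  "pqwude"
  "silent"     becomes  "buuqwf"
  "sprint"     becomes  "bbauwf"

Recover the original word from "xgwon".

ounce

Shifts by position in clever: pos 0: c→l (+9), pos 1: l→x (+12), pos 2: e→n (+9), pos 3: v→h (+12) — repeating every 2. The shifts repeat in a cycle of length 2: positions 0,1,… shift by +9, +12, then the pattern repeats.
Undoing it on xgwon: x−9=o, g−12=u, w−9=n, o−12=c, n−9=e.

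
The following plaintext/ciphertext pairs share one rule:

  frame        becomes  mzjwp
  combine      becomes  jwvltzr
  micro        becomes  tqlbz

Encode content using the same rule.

jwwdpzg

In frame: f→m is +7, r→z is +8, a→j is +9, m→w is +10 — the shift increases by 1 each position. The shift increases by 1 at each position, starting from +7: 7, 8, 9, ….
On content: c+7=j, o+8=w, n+9=w, t+10=d, e+11=p, n+12=z, t+13=g.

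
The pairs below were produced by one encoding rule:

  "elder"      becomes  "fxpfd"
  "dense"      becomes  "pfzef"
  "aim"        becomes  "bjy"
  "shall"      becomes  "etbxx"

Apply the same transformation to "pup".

The shift depends on letter class: consonant l→x is +12, but vowel e→f is +1. Two shifts are in play — +1 for a/e/i/o/u, +12 for every other letter.
Applying it to pup: p(cons)+12=b, u(vowel)+1=v, p(cons)+12=b.

bvb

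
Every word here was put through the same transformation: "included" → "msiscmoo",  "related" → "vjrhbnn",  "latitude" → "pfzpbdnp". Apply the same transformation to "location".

The shift increases by 1 at each position, starting from +4: 4, 5, 6, ….
On location: l+4=p, o+5=t, c+6=i, a+7=h, t+8=b, i+9=r, o+10=y, n+11=y.

ptihbryy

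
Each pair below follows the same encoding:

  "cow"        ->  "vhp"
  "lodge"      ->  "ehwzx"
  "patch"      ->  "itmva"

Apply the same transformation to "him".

abf

Compare letters: c→v is +19, o→h is +19, w→p is +19 — a constant shift. This is a Caesar cipher with shift 19.
Applying it to him: h+19=a, i+19=b, m+19=f.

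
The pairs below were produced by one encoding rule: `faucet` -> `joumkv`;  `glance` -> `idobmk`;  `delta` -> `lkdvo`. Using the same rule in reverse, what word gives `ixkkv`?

Each letter's alphabet position (a=0..z=25) is mapped through 25·x+14 mod 26 — an affine cipher.
Decoding ixkkv: i(8)→25·(8−14)≡6=g; x(23)→25·(23−14)≡17=r; k(10)→25·(10−14)≡4=e; k(10)→25·(10−14)≡4=e; v(21)→25·(21−14)≡19=t (all mod 26).

greet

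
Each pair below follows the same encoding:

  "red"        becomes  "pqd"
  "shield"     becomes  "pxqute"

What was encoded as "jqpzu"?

index

Two steps: reverse the string, then apply a Caesar shift of +12.
Undoing it on jqpzu: shift back: j−12=x, q−12=e, p−12=d, z−12=n, u−12=i → xedni; then reverse → index.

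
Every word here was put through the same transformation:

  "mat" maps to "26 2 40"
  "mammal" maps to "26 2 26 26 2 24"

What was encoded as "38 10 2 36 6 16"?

m(#13)→26 and a(#1)→2: differences scale by 2, so n = 2·pos + 0. Each letter becomes 2×(its alphabet position, a=1..z=26).
Undoing it on 38 10 2 36 6 16: 38→(38−0)÷2=19=s, 10→(10−0)÷2=5=e, 2→(2−0)÷2=1=a, 36→(36−0)÷2=18=r, 6→(6−0)÷2=3=c, 16→(16−0)÷2=8=h.

search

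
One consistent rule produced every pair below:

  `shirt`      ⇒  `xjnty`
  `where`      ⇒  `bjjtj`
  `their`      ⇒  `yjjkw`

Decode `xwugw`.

super

Shifts by position in shirt: pos 0: s→x (+5), pos 1: h→j (+2), pos 2: i→n (+5), pos 3: r→t (+2) — repeating every 2. The shifts repeat in a cycle of length 2: positions 0,1,… shift by +5, +2, then the pattern repeats.
Decoding xwugw: x−5=s, w−2=u, u−5=p, g−2=e, w−5=r.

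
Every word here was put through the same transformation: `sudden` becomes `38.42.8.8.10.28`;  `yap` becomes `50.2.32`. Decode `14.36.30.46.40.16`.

growth

s(#19)→38 and u(#21)→42: differences scale by 2, so n = 2·pos + 0. The formula is n = 2×(alphabet index, a=1).
Undoing it on 14.36.30.46.40.16: 14→(14−0)÷2=7=g, 36→(36−0)÷2=18=r, 30→(30−0)÷2=15=o, 46→(46−0)÷2=23=w, 40→(40−0)÷2=20=t, 16→(16−0)÷2=8=h.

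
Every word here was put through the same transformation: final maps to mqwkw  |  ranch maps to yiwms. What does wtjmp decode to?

place

In final: f→m is +7, i→q is +8, n→w is +9, a→k is +10 — the shift increases by 1 each position. Each letter shifts forward by (position + 7), i.e. 7, 8, 9, … — the shift grows by one for each successive letter.
Reversing it on wtjmp: w−7=p, t−8=l, j−9=a, m−10=c, p−11=e.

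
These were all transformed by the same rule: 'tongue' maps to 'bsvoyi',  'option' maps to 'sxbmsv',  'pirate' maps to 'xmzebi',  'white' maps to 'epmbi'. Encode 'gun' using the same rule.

oyv

The rule splits by letter class: vowels +4, consonants +8.
On gun: g(cons)+8=o, u(vowel)+4=y, n(cons)+8=v.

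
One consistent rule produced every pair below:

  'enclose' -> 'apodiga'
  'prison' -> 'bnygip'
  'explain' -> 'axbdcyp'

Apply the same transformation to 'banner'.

vcppan

Each letter's alphabet position (a=0..z=25) is mapped through 19·x+2 mod 26 — an affine cipher.
On banner: b(1)→19·1+2≡21=v; a(0)→19·0+2≡2=c; n(13)→19·13+2≡15=p; n(13)→19·13+2≡15=p; e(4)→19·4+2≡0=a; r(17)→19·17+2≡13=n (all mod 26).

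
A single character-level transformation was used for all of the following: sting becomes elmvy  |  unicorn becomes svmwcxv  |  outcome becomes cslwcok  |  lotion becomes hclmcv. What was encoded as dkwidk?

s(18)→e(4) and t(19)→l(11) fit y≡7x+8 (mod 26); the inverse of 7 mod 26 is 15. This is an affine cipher: with a=0,…,z=25, each position x becomes (7x+8) mod 26.
Decoding dkwidk: d(3)→15·(3−8)≡3=d; k(10)→15·(10−8)≡4=e; w(22)→15·(22−8)≡2=c; i(8)→15·(8−8)≡0=a; d(3)→15·(3−8)≡3=d; k(10)→15·(10−8)≡4=e (all mod 26).

decade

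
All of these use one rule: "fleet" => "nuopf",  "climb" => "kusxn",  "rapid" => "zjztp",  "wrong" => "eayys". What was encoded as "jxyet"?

Each letter shifts forward by (position + 8), i.e. 8, 9, 10, … — the shift grows by one for each successive letter.
Decoding jxyet: j−8=b, x−9=o, y−10=o, e−11=t, t−12=h.

booth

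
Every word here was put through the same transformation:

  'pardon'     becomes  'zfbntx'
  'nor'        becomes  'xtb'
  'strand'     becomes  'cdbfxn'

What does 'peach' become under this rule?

Vowels shift forward by 5 and consonants shift forward by 10.
Applying it to peach: p(cons)+10=z, e(vowel)+5=j, a(vowel)+5=f, c(cons)+10=m, h(cons)+10=r.

zjfmr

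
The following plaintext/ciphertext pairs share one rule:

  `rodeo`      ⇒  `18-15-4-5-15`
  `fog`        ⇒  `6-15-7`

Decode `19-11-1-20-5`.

skate

r is letter #18 and maps to 18: an offset of 0. Each letter is replaced by its alphabet position (a=1, b=2, …, z=26).
Decoding 19-11-1-20-5: 19=s, 11=k, 1=a, 20=t, 5=e.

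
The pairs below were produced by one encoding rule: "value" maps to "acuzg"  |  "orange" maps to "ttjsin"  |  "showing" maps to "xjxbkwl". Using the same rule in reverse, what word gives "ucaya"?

A repeating key of period 3 is used — shifts +5, +2, +9 over and over.
Decoding ucaya: u−5=p, c−2=a, a−9=r, y−5=t, a−2=y.

party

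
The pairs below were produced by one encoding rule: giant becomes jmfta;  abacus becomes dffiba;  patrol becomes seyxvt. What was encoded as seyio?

In giant: g→j is +3, i→m is +4, a→f is +5, n→t is +6 — the shift increases by 1 each position. Each letter shifts forward by (position + 3), i.e. 3, 4, 5, … — the shift grows by one for each successive letter.
Undoing it on seyio: s−3=p, e−4=a, y−5=t, i−6=c, o−7=h.

patch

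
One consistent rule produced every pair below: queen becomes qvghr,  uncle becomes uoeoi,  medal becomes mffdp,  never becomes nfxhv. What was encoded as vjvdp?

In queen: q→q is +0, u→v is +1, e→g is +2, e→h is +3 — the shift increases by 1 each position. The shift increases by 1 at each position, starting from +0: 0, 1, 2, ….
Reversing it on vjvdp: v−0=v, j−1=i, v−2=t, d−3=a, p−4=l.

vital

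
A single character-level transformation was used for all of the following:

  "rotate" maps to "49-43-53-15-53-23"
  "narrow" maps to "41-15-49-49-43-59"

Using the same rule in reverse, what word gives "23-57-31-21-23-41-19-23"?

evidence

r(#18)→49 and o(#15)→43: differences scale by 2, so n = 2·pos + 13. The formula is n = 2×(alphabet index, a=1) + 13.
Undoing it on 23-57-31-21-23-41-19-23: 23→(23−13)÷2=5=e, 57→(57−13)÷2=22=v, 31→(31−13)÷2=9=i, 21→(21−13)÷2=4=d, 23→(23−13)÷2=5=e, 41→(41−13)÷2=14=n, 19→(19−13)÷2=3=c, 23→(23−13)÷2=5=e.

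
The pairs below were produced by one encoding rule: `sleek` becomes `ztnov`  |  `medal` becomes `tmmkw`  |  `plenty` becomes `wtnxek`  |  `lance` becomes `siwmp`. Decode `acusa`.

tulip

In sleek: s→z is +7, l→t is +8, e→n is +9, e→o is +10 — the shift increases by 1 each position. Letter i (0-indexed) is shifted by i+7, so successive shifts are 7, 8, 9, ….
Undoing it on acusa: a−7=t, c−8=u, u−9=l, s−10=i, a−11=p.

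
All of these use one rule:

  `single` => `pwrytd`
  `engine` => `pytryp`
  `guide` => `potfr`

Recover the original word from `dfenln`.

cactus

Read the word backwards and shift each letter +11.
Reversing it on dfenln: shift back: d−11=s, f−11=u, e−11=t, n−11=c, l−11=a, n−11=c → sutcac; then reverse → cactus.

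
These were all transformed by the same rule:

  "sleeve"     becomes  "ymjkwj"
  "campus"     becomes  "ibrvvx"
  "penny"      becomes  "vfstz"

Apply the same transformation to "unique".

aonwvj

A repeating key of period 3 is used — shifts +6, +1, +5 over and over.
Applying it to unique: u+6=a, n+1=o, i+5=n, q+6=w, u+1=v, e+5=j.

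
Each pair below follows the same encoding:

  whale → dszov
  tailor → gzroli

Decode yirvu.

Each pair mirrors across the alphabet (w↔d, h↔s, a↔z): positions sum to 25. Letters are reflected about the middle of the alphabet (position → 25−position): Atbash.
Decoding yirvu: y↔b, i↔r, r↔i, v↔e, u↔f.

brief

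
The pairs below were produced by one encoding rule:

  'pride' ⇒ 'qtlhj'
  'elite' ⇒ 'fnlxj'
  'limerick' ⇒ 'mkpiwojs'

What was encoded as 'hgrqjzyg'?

The shift increases by 1 at each position, starting from +1: 1, 2, 3, ….
Undoing it on hgrqjzyg: h−1=g, g−2=e, r−3=o, q−4=m, j−5=e, z−6=t, y−7=r, g−8=y.

geometry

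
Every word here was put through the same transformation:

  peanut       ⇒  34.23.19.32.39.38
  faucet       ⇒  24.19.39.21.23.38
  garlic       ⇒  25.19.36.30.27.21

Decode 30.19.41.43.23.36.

p is letter #16 and maps to 34: an offset of 18. Letters become their 1-based position plus 18 (so a→19, b→20, …).
Reversing it on 30.19.41.43.23.36: 30→(30−18)÷1=12=l, 19→(19−18)÷1=1=a, 41→(41−18)÷1=23=w, 43→(43−18)÷1=25=y, 23→(23−18)÷1=5=e, 36→(36−18)÷1=18=r.

lawyer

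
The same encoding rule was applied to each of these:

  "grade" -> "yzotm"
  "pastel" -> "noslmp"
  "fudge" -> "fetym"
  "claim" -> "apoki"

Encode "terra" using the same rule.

lmzzo

g(6)→y(24) and r(17)→z(25) fit y≡19x+14 (mod 26); the inverse of 19 mod 26 is 11. This is an affine cipher: with a=0,…,z=25, each position x becomes (19x+14) mod 26.
On terra: t(19)→19·19+14≡11=l; e(4)→19·4+14≡12=m; r(17)→19·17+14≡25=z; r(17)→19·17+14≡25=z; a(0)→19·0+14≡14=o (all mod 26).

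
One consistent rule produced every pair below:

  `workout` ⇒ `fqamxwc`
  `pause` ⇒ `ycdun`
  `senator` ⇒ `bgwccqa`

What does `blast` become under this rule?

knjuc

Shifts by position in workout: pos 0: w→f (+9), pos 1: o→q (+2), pos 2: r→a (+9), pos 3: k→m (+2) — repeating every 2. It's a Vigenère-style cipher with numeric key [9,2]: position i shifts by key[i mod 2].
Applying it to blast: b+9=k, l+2=n, a+9=j, s+2=u, t+9=c.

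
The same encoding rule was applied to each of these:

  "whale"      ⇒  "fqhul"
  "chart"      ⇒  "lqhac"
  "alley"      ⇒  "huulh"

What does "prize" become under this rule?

yapil

The shift depends on letter class: consonant w→f is +9, but vowel a→h is +7. Two shifts are in play — +7 for a/e/i/o/u, +9 for every other letter.
Applying it to prize: p(cons)+9=y, r(cons)+9=a, i(vowel)+7=p, z(cons)+9=i, e(vowel)+7=l.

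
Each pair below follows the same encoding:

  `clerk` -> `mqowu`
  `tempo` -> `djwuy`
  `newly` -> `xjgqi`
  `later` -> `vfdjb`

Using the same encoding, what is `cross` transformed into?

mwyxc

Shifts by position in clerk: pos 0: c→m (+10), pos 1: l→q (+5), pos 2: e→o (+10), pos 3: r→w (+5) — repeating every 2. The shifts repeat in a cycle of length 2: positions 0,1,… shift by +10, +5, then the pattern repeats.
Applying it to cross: c+10=m, r+5=w, o+10=y, s+5=x, s+10=c.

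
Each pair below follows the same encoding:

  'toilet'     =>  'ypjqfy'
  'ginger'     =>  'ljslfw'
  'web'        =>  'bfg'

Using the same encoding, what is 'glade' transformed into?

lqbif

The shift depends on letter class: consonant t→y is +5, but vowel o→p is +1. The rule splits by letter class: vowels +1, consonants +5.
Applying it to glade: g(cons)+5=l, l(cons)+5=q, a(vowel)+1=b, d(cons)+5=i, e(vowel)+1=f.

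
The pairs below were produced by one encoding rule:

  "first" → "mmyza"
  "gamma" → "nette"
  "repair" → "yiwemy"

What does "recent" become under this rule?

The shift depends on letter class: consonant f→m is +7, but vowel i→m is +4. The rule splits by letter class: vowels +4, consonants +7.
Applying it to recent: r(cons)+7=y, e(vowel)+4=i, c(cons)+7=j, e(vowel)+4=i, n(cons)+7=u, t(cons)+7=a.

yijiua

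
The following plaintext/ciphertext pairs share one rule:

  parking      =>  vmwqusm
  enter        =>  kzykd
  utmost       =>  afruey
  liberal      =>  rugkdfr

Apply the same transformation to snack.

Shifts by position in parking: pos 0: p→v (+6), pos 1: a→m (+12), pos 2: r→w (+5), pos 3: k→q (+6), pos 4: i→u (+12), pos 5: n→s (+5) — repeating every 3. A repeating key of period 3 is used — shifts +6, +12, +5 over and over.
On snack: s+6=y, n+12=z, a+5=f, c+6=i, k+12=w.

yzfiw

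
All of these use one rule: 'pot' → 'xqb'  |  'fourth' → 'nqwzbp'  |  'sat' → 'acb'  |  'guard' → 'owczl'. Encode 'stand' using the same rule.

abcvl

The shift depends on letter class: consonant p→x is +8, but vowel o→q is +2. Two shifts are in play — +2 for a/e/i/o/u, +8 for every other letter.
On stand: s(cons)+8=a, t(cons)+8=b, a(vowel)+2=c, n(cons)+8=v, d(cons)+8=l.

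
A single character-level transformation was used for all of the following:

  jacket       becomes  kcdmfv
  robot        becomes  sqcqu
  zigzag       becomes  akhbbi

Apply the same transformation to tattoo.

ucuvpq

Shifts by position in jacket: pos 0: j→k (+1), pos 1: a→c (+2), pos 2: c→d (+1), pos 3: k→m (+2) — repeating every 2. The shifts repeat in a cycle of length 2: positions 0,1,… shift by +1, +2, then the pattern repeats.
Applying it to tattoo: t+1=u, a+2=c, t+1=u, t+2=v, o+1=p, o+2=q.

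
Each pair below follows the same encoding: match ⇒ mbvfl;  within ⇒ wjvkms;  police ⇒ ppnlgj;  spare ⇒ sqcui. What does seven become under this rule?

sfxhr

In match: m→m is +0, a→b is +1, t→v is +2, c→f is +3 — the shift increases by 1 each position. The shift increases by 1 at each position, starting from +0: 0, 1, 2, ….
Applying it to seven: s+0=s, e+1=f, v+2=x, e+3=h, n+4=r.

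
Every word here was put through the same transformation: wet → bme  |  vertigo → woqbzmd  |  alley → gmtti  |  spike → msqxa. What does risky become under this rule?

gsaqz

The output letters match the input read backwards, each shifted +8: wet reversed is tew. Two steps: reverse the string, then apply a Caesar shift of +8.
On risky: reverse → yksir; then shift: y+8=g, k+8=s, s+8=a, i+8=q, r+8=z.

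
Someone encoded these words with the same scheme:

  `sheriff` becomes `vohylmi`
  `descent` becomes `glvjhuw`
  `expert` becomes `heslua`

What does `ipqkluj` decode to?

It's a Vigenère-style cipher with numeric key [3,7]: position i shifts by key[i mod 2].
Reversing it on ipqkluj: i−3=f, p−7=i, q−3=n, k−7=d, l−3=i, u−7=n, j−3=g.

finding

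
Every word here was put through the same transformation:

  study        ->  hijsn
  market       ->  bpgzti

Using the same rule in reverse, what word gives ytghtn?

Compare letters: s→h is +15, t→i is +15, u→j is +15 — a constant shift. Each letter is shifted forward by 15 in the alphabet (a Caesar shift of +15).
Decoding ytghtn: y−15=j, t−15=e, g−15=r, h−15=s, t−15=e, n−15=y.

jersey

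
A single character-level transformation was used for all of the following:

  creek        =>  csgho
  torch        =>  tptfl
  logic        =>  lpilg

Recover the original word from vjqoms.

In creek: c→c is +0, r→s is +1, e→g is +2, e→h is +3 — the shift increases by 1 each position. Letter i (0-indexed) is shifted by i+0, so successive shifts are 0, 1, 2, ….
Reversing it on vjqoms: v−0=v, j−1=i, q−2=o, o−3=l, m−4=i, s−5=n.

violin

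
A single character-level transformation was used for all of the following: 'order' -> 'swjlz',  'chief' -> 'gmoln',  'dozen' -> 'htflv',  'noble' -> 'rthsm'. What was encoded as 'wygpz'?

stair

In order: o→s is +4, r→w is +5, d→j is +6, e→l is +7 — the shift increases by 1 each position. The shift increases by 1 at each position, starting from +4: 4, 5, 6, ….
Undoing it on wygpz: w−4=s, y−5=t, g−6=a, p−7=i, z−8=r.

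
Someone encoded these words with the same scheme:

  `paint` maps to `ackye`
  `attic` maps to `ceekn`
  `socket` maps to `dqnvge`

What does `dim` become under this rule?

The shift depends on letter class: consonant p→a is +11, but vowel a→c is +2. The rule splits by letter class: vowels +2, consonants +11.
Applying it to dim: d(cons)+11=o, i(vowel)+2=k, m(cons)+11=x.

okx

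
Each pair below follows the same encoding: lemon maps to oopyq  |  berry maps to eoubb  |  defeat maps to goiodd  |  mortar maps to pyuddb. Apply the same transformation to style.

vdbvh

It's a Vigenère-style cipher with numeric key [3,10]: position i shifts by key[i mod 2].
For style: s+3=v, t+10=d, y+3=b, l+10=v, e+3=h.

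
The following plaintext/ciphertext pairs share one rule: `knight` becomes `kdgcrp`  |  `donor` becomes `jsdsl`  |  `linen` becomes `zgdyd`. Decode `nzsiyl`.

flower

k(10)→k(10) and n(13)→d(3) fit y≡15x+16 (mod 26); the inverse of 15 mod 26 is 7. Each letter's alphabet position (a=0..z=25) is mapped through 15·x+16 mod 26 — an affine cipher.
Decoding nzsiyl: n(13)→7·(13−16)≡5=f; z(25)→7·(25−16)≡11=l; s(18)→7·(18−16)≡14=o; i(8)→7·(8−16)≡22=w; y(24)→7·(24−16)≡4=e; l(11)→7·(11−16)≡17=r (all mod 26).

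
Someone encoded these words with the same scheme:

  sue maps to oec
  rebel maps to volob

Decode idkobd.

treaty

Read the word backwards and shift each letter +10.
Reversing it on idkobd: shift back: i−10=y, d−10=t, k−10=a, o−10=e, b−10=r, d−10=t → ytaert; then reverse → treaty.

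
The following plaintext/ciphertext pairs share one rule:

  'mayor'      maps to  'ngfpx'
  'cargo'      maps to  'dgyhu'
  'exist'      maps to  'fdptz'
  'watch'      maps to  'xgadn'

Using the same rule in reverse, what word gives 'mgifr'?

It's a Vigenère-style cipher with numeric key [1,6,7]: position i shifts by key[i mod 3].
Reversing it on mgifr: m−1=l, g−6=a, i−7=b, f−1=e, r−6=l.

label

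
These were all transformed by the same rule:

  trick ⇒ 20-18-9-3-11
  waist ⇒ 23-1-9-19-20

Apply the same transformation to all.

1-12-12

t is letter #20 and maps to 20: an offset of 0. Each letter is replaced by its alphabet position (a=1, b=2, …, z=26).
Applying it to all: a=1→1, l=12→12, l=12→12.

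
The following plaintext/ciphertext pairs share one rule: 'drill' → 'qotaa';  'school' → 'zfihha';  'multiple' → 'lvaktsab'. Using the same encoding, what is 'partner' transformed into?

d(3)→q(16) and r(17)→o(14) fit y≡11x+9 (mod 26); the inverse of 11 mod 26 is 19. Treating letters as 0–25, the rule is x ↦ 11x + 9 (mod 26).
Applying it to partner: p(15)→11·15+9≡18=s; a(0)→11·0+9≡9=j; r(17)→11·17+9≡14=o; t(19)→11·19+9≡10=k; n(13)→11·13+9≡22=w; e(4)→11·4+9≡1=b; r(17)→11·17+9≡14=o (all mod 26).

sjokwbo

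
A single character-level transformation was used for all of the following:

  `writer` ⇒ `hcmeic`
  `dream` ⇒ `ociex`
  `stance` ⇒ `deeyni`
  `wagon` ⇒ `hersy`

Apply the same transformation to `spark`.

The shift depends on letter class: consonant w→h is +11, but vowel i→m is +4. Vowels shift forward by 4 and consonants shift forward by 11.
For spark: s(cons)+11=d, p(cons)+11=a, a(vowel)+4=e, r(cons)+11=c, k(cons)+11=v.

daecv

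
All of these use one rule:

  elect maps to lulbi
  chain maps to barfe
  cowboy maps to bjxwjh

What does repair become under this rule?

ylorfy

e(4)→l(11) and l(11)→u(20) fit y≡5x+17 (mod 26); the inverse of 5 mod 26 is 21. Treating letters as 0–25, the rule is x ↦ 5x + 17 (mod 26).
For repair: r(17)→5·17+17≡24=y; e(4)→5·4+17≡11=l; p(15)→5·15+17≡14=o; a(0)→5·0+17≡17=r; i(8)→5·8+17≡5=f; r(17)→5·17+17≡24=y (all mod 26).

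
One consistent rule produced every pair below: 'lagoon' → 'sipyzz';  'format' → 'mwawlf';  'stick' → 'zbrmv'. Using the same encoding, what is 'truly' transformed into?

azdvj

In lagoon: l→s is +7, a→i is +8, g→p is +9, o→y is +10 — the shift increases by 1 each position. Letter i (0-indexed) is shifted by i+7, so successive shifts are 7, 8, 9, ….
Applying it to truly: t+7=a, r+8=z, u+9=d, l+10=v, y+11=j.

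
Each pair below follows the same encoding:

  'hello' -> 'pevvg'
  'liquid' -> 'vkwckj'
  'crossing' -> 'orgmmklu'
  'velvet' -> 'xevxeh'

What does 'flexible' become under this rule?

zvenktve

Each letter's alphabet position (a=0..z=25) is mapped through 21·x+24 mod 26 — an affine cipher.
Applying it to flexible: f(5)→21·5+24≡25=z; l(11)→21·11+24≡21=v; e(4)→21·4+24≡4=e; x(23)→21·23+24≡13=n; i(8)→21·8+24≡10=k; b(1)→21·1+24≡19=t; l(11)→21·11+24≡21=v; e(4)→21·4+24≡4=e (all mod 26).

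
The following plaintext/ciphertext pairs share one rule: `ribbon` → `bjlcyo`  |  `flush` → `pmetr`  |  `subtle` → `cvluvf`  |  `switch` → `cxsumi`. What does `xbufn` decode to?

Shifts by position in ribbon: pos 0: r→b (+10), pos 1: i→j (+1), pos 2: b→l (+10), pos 3: b→c (+1) — repeating every 2. It's a Vigenère-style cipher with numeric key [10,1]: position i shifts by key[i mod 2].
Reversing it on xbufn: x−10=n, b−1=a, u−10=k, f−1=e, n−10=d.

naked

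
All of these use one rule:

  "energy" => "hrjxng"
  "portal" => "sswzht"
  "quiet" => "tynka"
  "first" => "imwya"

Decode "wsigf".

In energy: e→h is +3, n→r is +4, e→j is +5, r→x is +6 — the shift increases by 1 each position. Letter i (0-indexed) is shifted by i+3, so successive shifts are 3, 4, 5, ….
Decoding wsigf: w−3=t, s−4=o, i−5=d, g−6=a, f−7=y.

today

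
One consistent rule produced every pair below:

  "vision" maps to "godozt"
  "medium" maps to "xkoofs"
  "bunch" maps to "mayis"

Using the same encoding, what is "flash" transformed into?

qrlys

Shifts by position in vision: pos 0: v→g (+11), pos 1: i→o (+6), pos 2: s→d (+11), pos 3: i→o (+6) — repeating every 2. The shifts repeat in a cycle of length 2: positions 0,1,… shift by +11, +6, then the pattern repeats.
On flash: f+11=q, l+6=r, a+11=l, s+6=y, h+11=s.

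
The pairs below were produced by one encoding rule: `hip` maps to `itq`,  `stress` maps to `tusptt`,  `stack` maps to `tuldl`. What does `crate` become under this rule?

dslup

The shift depends on letter class: consonant h→i is +1, but vowel i→t is +11. Two shifts are in play — +11 for a/e/i/o/u, +1 for every other letter.
For crate: c(cons)+1=d, r(cons)+1=s, a(vowel)+11=l, t(cons)+1=u, e(vowel)+11=p.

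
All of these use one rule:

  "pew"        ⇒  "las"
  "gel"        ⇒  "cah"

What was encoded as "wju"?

This is a Caesar cipher with shift 22.
Undoing it on wju: w−22=a, j−22=n, u−22=y.

any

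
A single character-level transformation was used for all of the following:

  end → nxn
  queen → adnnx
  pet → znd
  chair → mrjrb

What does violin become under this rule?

The shift depends on letter class: consonant n→x is +10, but vowel e→n is +9. Vowels shift forward by 9 and consonants shift forward by 10.
For violin: v(cons)+10=f, i(vowel)+9=r, o(vowel)+9=x, l(cons)+10=v, i(vowel)+9=r, n(cons)+10=x.

frxvrx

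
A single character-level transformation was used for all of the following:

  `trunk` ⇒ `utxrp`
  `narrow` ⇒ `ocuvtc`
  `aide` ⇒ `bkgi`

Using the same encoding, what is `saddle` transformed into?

In trunk: t→u is +1, r→t is +2, u→x is +3, n→r is +4 — the shift increases by 1 each position. The shift increases by 1 at each position, starting from +1: 1, 2, 3, ….
For saddle: s+1=t, a+2=c, d+3=g, d+4=h, l+5=q, e+6=k.

tcghqk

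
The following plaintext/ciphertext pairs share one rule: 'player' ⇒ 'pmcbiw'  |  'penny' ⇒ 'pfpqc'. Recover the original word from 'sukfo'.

The shift increases by 1 at each position, starting from +0: 0, 1, 2, ….
Undoing it on sukfo: s−0=s, u−1=t, k−2=i, f−3=c, o−4=k.

stick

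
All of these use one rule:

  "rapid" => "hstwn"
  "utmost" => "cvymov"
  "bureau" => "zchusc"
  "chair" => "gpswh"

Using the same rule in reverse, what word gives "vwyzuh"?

timber

r(17)→h(7) and a(0)→s(18) fit y≡7x+18 (mod 26); the inverse of 7 mod 26 is 15. Treating letters as 0–25, the rule is x ↦ 7x + 18 (mod 26).
Undoing it on vwyzuh: v(21)→15·(21−18)≡19=t; w(22)→15·(22−18)≡8=i; y(24)→15·(24−18)≡12=m; z(25)→15·(25−18)≡1=b; u(20)→15·(20−18)≡4=e; h(7)→15·(7−18)≡17=r (all mod 26).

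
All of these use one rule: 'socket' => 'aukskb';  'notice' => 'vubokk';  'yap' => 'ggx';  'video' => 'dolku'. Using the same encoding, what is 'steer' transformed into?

The shift depends on letter class: consonant s→a is +8, but vowel o→u is +6. Vowels shift forward by 6 and consonants shift forward by 8.
Applying it to steer: s(cons)+8=a, t(cons)+8=b, e(vowel)+6=k, e(vowel)+6=k, r(cons)+8=z.

abkkz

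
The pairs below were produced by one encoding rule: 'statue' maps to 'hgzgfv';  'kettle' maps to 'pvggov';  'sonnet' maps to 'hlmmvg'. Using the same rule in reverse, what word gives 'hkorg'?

Each pair mirrors across the alphabet (s↔h, t↔g, a↔z): positions sum to 25. This is the alphabet-reversal cipher (Atbash): a becomes z, b becomes y, etc.
Undoing it on hkorg: h↔s, k↔p, o↔l, r↔i, g↔t.

split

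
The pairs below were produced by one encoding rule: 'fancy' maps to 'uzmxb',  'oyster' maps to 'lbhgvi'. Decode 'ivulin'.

Each pair mirrors across the alphabet (f↔u, a↔z, n↔m): positions sum to 25. This is the alphabet-reversal cipher (Atbash): a becomes z, b becomes y, etc.
Undoing it on ivulin: i↔r, v↔e, u↔f, l↔o, i↔r, n↔m.

reform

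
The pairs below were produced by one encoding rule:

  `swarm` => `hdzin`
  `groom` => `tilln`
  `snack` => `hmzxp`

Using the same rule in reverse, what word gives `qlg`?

Each pair mirrors across the alphabet (s↔h, w↔d, a↔z): positions sum to 25. Letters are reflected about the middle of the alphabet (position → 25−position): Atbash.
Decoding qlg: q↔j, l↔o, g↔t.

jot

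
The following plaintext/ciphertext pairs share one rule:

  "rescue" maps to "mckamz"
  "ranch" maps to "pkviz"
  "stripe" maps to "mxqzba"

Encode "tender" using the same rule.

The output letters match the input read backwards, each shifted +8: rescue reversed is eucser. Read the word backwards and shift each letter +8.
For tender: reverse → rednet; then shift: r+8=z, e+8=m, d+8=l, n+8=v, e+8=m, t+8=b.

zmlvmb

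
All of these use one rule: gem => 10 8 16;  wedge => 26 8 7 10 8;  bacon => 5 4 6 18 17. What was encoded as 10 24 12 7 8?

guide

g is letter #7 and maps to 10: an offset of 3. Each letter is replaced by its alphabet position (a=1..z=26) + 3.
Undoing it on 10 24 12 7 8: 10→(10−3)÷1=7=g, 24→(24−3)÷1=21=u, 12→(12−3)÷1=9=i, 7→(7−3)÷1=4=d, 8→(8−3)÷1=5=e.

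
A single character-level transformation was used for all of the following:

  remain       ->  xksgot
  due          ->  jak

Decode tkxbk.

nerve

Compare letters: r→x is +6, e→k is +6, m→s is +6 — a constant shift. Each letter is shifted forward by 6 in the alphabet (a Caesar shift of +6).
Undoing it on tkxbk: t−6=n, k−6=e, x−6=r, b−6=v, k−6=e.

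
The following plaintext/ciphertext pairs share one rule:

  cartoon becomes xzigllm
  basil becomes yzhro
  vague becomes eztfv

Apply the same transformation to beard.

Each pair mirrors across the alphabet (c↔x, a↔z, r↔i): positions sum to 25. Letters are reflected about the middle of the alphabet (position → 25−position): Atbash.
For beard: b↔y, e↔v, a↔z, r↔i, d↔w.

yvziw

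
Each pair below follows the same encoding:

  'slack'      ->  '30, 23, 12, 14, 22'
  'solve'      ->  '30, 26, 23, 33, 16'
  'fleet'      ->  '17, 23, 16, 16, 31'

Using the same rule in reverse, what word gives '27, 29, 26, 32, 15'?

proud

Letters become their 1-based position plus 11 (so a→12, b→13, …).
Reversing it on 27, 29, 26, 32, 15: 27→(27−11)÷1=16=p, 29→(29−11)÷1=18=r, 26→(26−11)÷1=15=o, 32→(32−11)÷1=21=u, 15→(15−11)÷1=4=d.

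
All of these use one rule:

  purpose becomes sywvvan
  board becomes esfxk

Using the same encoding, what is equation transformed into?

huzgaqxx

Each letter shifts forward by (position + 3), i.e. 3, 4, 5, … — the shift grows by one for each successive letter.
On equation: e+3=h, q+4=u, u+5=z, a+6=g, t+7=a, i+8=q, o+9=x, n+10=x.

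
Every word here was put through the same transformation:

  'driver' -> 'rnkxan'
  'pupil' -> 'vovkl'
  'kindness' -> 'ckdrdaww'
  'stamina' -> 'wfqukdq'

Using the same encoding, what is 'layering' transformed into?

lqyankds

This is an affine cipher: with a=0,…,z=25, each position x becomes (9x+16) mod 26.
Applying it to layering: l(11)→9·11+16≡11=l; a(0)→9·0+16≡16=q; y(24)→9·24+16≡24=y; e(4)→9·4+16≡0=a; r(17)→9·17+16≡13=n; i(8)→9·8+16≡10=k; n(13)→9·13+16≡3=d; g(6)→9·6+16≡18=s (all mod 26).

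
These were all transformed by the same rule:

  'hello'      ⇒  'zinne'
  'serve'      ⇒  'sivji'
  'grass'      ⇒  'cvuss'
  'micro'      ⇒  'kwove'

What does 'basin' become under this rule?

ruswh

h(7)→z(25) and e(4)→i(8) fit y≡23x+20 (mod 26); the inverse of 23 mod 26 is 17. This is an affine cipher: with a=0,…,z=25, each position x becomes (23x+20) mod 26.
For basin: b(1)→23·1+20≡17=r; a(0)→23·0+20≡20=u; s(18)→23·18+20≡18=s; i(8)→23·8+20≡22=w; n(13)→23·13+20≡7=h (all mod 26).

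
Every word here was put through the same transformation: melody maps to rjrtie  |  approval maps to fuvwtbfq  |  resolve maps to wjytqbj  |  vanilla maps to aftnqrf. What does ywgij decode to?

trade

It's a Vigenère-style cipher with numeric key [5,5,6]: position i shifts by key[i mod 3].
Undoing it on ywgij: y−5=t, w−5=r, g−6=a, i−5=d, j−5=e.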